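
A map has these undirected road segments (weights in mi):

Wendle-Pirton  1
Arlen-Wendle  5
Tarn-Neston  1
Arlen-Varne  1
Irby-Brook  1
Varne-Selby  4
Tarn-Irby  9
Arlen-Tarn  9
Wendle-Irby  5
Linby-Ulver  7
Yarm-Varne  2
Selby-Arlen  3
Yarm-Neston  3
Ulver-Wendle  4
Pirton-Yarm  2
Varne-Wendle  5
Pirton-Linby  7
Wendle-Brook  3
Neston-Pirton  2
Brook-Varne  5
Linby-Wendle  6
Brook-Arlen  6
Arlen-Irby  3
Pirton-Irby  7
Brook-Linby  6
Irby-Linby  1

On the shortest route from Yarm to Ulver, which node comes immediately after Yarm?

Pirton

Candidate routes:
Yarm → Neston → Pirton → Wendle → Ulver: 3+2+1+4 = 10
Yarm → Varne → Arlen → Wendle → Ulver: 2+1+5+4 = 12
Yarm → Varne → Wendle → Ulver: 2+5+4 = 11
Yarm → Pirton → Wendle → Ulver: 2+1+4 = 7
Cheapest is Yarm → Pirton → Wendle → Ulver at 7 mi.
So from Yarm the first move is to Pirton.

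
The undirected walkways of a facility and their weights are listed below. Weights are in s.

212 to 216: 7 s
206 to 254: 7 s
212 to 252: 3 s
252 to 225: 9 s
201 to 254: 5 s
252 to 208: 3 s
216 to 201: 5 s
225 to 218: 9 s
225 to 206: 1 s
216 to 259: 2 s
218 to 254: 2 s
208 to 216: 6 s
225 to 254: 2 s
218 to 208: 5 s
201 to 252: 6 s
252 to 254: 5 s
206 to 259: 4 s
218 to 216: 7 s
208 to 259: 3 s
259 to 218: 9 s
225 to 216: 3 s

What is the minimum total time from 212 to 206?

11 s

Shortest distances from 212:
212: 0
252: 3  (via 212)
208: 6  (via 252)
216: 7  (via 212)
254: 8  (via 252)
259: 9  (via 208)
201: 9  (via 252)
225: 10  (via 216)
218: 10  (via 254)
206: 11  (via 225)
Shortest route: 212 → 216 → 225 → 206 = 11 s.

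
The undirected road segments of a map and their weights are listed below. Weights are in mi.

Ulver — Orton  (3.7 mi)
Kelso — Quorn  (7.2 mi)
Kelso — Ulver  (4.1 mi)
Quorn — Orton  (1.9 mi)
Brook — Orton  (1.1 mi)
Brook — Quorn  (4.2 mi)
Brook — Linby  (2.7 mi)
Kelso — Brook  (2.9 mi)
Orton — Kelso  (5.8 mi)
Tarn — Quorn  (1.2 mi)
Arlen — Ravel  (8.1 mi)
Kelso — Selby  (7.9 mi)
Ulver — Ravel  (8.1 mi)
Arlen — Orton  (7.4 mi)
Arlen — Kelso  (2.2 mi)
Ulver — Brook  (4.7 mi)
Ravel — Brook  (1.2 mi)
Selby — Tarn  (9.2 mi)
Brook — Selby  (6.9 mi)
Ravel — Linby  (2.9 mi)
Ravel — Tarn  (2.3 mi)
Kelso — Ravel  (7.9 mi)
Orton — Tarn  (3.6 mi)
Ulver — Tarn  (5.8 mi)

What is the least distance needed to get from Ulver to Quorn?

Settle nodes by increasing distance from Ulver:
Ulver: 0
Orton: 3.7  (via Ulver)
Kelso: 4.1  (via Ulver)
Brook: 4.7  (via Ulver)
Quorn: 5.6  (via Orton)
Shortest route: Ulver → Orton → Quorn = 5.6 mi.

5.6 mi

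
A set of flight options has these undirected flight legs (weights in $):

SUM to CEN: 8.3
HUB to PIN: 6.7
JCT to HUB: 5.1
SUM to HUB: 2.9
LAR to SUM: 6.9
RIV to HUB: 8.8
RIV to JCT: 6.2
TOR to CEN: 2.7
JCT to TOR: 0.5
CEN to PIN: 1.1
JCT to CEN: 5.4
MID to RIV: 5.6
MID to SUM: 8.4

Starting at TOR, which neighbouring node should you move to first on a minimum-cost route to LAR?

JCT

Enumerating some paths:
TOR–CEN–PIN–HUB–SUM–LAR: 2.7+1.1+6.7+2.9+6.9 = 20.3
TOR–JCT–HUB–SUM–LAR: 0.5+5.1+2.9+6.9 = 15.4
TOR–CEN–SUM–LAR: 2.7+8.3+6.9 = 17.9
TOR–JCT–CEN–SUM–LAR: 0.5+5.4+8.3+6.9 = 21.1
The minimum is $15.4 via TOR–JCT–HUB–SUM–LAR.
So from TOR the first move is to JCT.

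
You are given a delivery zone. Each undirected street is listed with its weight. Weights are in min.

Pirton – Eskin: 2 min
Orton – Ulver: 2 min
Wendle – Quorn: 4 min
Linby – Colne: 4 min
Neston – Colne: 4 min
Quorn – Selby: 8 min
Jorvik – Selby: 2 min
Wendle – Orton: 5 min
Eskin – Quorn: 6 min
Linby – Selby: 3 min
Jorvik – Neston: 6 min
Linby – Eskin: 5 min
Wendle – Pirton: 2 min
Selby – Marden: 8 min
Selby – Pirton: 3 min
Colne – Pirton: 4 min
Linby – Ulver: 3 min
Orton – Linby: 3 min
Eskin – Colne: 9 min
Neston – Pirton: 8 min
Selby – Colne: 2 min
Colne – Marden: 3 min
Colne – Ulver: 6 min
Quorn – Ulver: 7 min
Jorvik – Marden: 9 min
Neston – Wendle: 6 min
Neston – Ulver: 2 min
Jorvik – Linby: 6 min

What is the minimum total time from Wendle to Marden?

Shortest distances from Wendle:
Wendle: 0
Pirton: 2  (via Wendle)
Quorn: 4  (via Wendle)
Eskin: 4  (via Pirton)
Orton: 5  (via Wendle)
Selby: 5  (via Pirton)
Colne: 6  (via Pirton)
Neston: 6  (via Wendle)
Ulver: 7  (via Orton)
Jorvik: 7  (via Selby)
Linby: 8  (via Orton)
Marden: 9  (via Colne)
Shortest route: Wendle → Pirton → Colne → Marden = 9 min.

9 min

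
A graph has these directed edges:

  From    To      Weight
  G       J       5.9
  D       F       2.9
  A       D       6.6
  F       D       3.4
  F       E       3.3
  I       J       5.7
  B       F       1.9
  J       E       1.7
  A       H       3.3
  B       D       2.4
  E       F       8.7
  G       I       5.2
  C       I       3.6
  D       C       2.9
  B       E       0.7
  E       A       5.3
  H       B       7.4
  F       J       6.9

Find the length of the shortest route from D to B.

Settle nodes by increasing distance from D:
D: 0
C: 2.9  (via D)
F: 2.9  (via D)
E: 6.2  (via F)
I: 6.5  (via C)
J: 9.8  (via F)
A: 11.5  (via E)
H: 14.8  (via A)
B: 22.2  (via H)
Shortest route: D → F → E → A → H → B = 22.2.

22.2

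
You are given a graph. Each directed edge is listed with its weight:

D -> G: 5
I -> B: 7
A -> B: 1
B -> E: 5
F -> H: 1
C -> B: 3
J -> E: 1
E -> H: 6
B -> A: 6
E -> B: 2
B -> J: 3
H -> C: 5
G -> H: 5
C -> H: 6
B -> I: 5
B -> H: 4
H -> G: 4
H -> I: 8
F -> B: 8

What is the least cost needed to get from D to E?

22

Settle nodes by increasing distance from D:
D: 0
G: 5  (via D)
H: 10  (via G)
C: 15  (via H)
B: 18  (via C)
I: 18  (via H)
J: 21  (via B)
E: 22  (via J)
Shortest route: D → G → H → C → B → J → E = 22.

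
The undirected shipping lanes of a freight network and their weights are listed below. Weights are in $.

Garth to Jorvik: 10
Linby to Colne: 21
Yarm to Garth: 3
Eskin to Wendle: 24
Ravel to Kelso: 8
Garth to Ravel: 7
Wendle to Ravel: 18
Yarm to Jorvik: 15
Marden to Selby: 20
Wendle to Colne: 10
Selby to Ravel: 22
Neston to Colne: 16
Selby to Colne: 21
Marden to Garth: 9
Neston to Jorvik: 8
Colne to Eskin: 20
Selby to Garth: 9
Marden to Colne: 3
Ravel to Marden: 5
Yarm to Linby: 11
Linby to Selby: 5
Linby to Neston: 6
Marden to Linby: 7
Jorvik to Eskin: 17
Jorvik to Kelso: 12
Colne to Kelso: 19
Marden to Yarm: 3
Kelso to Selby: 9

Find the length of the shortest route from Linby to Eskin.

$30

Enumerating some paths:
Linby–Neston–Jorvik–Eskin: 6+8+17 = 31
Linby–Yarm–Marden–Colne–Eskin: 11+3+3+20 = 37
Linby–Marden–Colne–Eskin: 7+3+20 = 30
The minimum is $30 via Linby–Marden–Colne–Eskin.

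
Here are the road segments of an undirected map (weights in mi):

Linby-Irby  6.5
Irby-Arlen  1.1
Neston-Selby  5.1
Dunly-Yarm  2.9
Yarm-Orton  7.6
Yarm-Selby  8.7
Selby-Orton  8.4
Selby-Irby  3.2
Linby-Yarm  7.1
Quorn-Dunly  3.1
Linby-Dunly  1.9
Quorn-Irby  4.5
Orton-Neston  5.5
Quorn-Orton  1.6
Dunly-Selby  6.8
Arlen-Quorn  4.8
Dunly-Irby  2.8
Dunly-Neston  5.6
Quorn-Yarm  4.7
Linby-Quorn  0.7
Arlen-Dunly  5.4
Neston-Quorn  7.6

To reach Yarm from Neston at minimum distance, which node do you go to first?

Dunly

Compare a few routes:
Neston–Orton–Quorn–Yarm: 5.5+1.6+4.7 = 11.8
Neston–Dunly–Yarm: 5.6+2.9 = 8.5
Neston–Quorn–Yarm: 7.6+4.7 = 12.3
The minimum is 8.5 mi via Neston–Dunly–Yarm.
So from Neston the first move is to Dunly.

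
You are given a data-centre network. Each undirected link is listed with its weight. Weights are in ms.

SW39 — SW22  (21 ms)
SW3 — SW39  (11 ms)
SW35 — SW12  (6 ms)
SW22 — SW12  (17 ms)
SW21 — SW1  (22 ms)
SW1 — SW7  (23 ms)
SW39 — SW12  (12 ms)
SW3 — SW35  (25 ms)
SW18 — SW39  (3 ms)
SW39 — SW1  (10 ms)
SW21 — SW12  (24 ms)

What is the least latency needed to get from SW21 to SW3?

43 ms

Enumerating some paths:
SW21 → SW1 → SW39 → SW3: 22+10+11 = 43
SW21 → SW12 → SW39 → SW3: 24+12+11 = 47
SW21 → SW12 → SW22 → SW39 → SW3: 24+17+21+11 = 73
SW21 → SW12 → SW35 → SW3: 24+6+25 = 55
The minimum is 43 ms via SW21 → SW1 → SW39 → SW3.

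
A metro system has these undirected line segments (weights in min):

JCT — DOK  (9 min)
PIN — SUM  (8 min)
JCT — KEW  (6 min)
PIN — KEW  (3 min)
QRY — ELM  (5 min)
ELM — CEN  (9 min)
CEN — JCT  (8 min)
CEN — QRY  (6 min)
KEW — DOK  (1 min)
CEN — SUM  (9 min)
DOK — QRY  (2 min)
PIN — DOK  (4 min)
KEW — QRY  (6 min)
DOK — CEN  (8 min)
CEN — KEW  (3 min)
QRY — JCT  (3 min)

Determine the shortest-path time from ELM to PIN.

Enumerating some paths:
ELM–CEN–KEW–PIN: 9+3+3 = 15
ELM–QRY–KEW–PIN: 5+6+3 = 14
ELM–QRY–DOK–PIN: 5+2+4 = 11
ELM–QRY–KEW–DOK–PIN: 5+6+1+4 = 16
The minimum is 11 min via ELM–QRY–DOK–PIN.

11 min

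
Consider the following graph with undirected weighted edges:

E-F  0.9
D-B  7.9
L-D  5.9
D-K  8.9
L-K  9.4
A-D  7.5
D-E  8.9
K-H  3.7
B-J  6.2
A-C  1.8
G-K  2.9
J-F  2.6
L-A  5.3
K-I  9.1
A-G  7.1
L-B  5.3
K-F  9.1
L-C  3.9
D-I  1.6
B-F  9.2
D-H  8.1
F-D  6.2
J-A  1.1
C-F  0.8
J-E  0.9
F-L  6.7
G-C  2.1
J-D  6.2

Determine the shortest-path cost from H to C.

8.7

Settle nodes by increasing distance from H:
H: 0
K: 3.7  (via H)
G: 6.6  (via K)
D: 8.1  (via H)
C: 8.7  (via G)
Shortest route: H–K–G–C = 8.7.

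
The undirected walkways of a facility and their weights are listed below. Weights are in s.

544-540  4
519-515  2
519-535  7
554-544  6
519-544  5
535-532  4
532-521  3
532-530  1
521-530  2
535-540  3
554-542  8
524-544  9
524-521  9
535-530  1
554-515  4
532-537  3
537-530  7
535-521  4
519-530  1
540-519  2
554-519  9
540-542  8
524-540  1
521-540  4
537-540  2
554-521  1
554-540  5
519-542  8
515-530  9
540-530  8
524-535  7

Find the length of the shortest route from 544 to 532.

7 s

Enumerating some paths:
544 → 540 → 519 → 530 → 532: 4+2+1+1 = 8
544 → 540 → 537 → 532: 4+2+3 = 9
544 → 540 → 535 → 530 → 532: 4+3+1+1 = 9
544 → 519 → 530 → 532: 5+1+1 = 7
Cheapest is 544 → 519 → 530 → 532 at 7 s.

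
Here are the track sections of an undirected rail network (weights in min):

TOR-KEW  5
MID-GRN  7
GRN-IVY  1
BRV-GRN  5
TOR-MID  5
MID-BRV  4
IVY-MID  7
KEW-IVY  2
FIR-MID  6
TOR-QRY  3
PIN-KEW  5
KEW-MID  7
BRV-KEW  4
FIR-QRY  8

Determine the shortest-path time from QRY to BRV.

12 min

Running Dijkstra from QRY:
QRY: 0
TOR: 3  (via QRY)
KEW: 8  (via TOR)
FIR: 8  (via QRY)
MID: 8  (via TOR)
IVY: 10  (via KEW)
GRN: 11  (via IVY)
BRV: 12  (via KEW)
Shortest route: QRY–TOR–KEW–BRV = 12 min.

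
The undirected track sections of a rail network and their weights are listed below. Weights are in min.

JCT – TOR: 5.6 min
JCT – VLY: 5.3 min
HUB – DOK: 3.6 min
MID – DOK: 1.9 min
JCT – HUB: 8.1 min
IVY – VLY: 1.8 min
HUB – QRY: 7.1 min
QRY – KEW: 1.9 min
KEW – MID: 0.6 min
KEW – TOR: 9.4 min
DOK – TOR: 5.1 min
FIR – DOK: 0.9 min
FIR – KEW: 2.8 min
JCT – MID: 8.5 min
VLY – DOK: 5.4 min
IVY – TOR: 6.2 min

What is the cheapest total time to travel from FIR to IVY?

8.1 min

Shortest distances from FIR:
FIR: 0
DOK: 0.9  (via FIR)
MID: 2.8  (via DOK)
KEW: 2.8  (via FIR)
HUB: 4.5  (via DOK)
QRY: 4.7  (via KEW)
TOR: 6  (via DOK)
VLY: 6.3  (via DOK)
IVY: 8.1  (via VLY)
Shortest route: FIR → DOK → VLY → IVY = 8.1 min.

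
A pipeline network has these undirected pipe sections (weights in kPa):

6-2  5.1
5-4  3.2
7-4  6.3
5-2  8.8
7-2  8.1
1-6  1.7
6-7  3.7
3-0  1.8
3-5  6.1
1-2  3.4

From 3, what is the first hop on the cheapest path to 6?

Candidate routes:
3 - 5 - 4 - 7 - 6: 6.1+3.2+6.3+3.7 = 19.3
3 - 5 - 2 - 1 - 6: 6.1+8.8+3.4+1.7 = 20
The minimum is 19.3 kPa via 3 - 5 - 4 - 7 - 6.
So from 3 the first move is to 5.

5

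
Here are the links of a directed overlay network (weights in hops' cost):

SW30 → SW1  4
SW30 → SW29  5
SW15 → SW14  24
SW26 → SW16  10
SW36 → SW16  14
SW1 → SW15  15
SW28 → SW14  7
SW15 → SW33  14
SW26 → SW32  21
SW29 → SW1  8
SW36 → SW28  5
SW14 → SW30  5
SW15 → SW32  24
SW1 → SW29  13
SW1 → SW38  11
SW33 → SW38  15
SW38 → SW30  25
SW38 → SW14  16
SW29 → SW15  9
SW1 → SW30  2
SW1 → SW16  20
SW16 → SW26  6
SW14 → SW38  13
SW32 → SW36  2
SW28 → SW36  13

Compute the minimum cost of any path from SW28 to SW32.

Running Dijkstra from SW28:
SW28: 0
SW14: 7  (via SW28)
SW30: 12  (via SW14)
SW36: 13  (via SW28)
SW1: 16  (via SW30)
SW29: 17  (via SW30)
SW38: 20  (via SW14)
SW15: 26  (via SW29)
SW16: 27  (via SW36)
SW26: 33  (via SW16)
SW33: 40  (via SW15)
SW32: 50  (via SW15)
Shortest route: SW28–SW14–SW30–SW29–SW15–SW32 = 50 hops' cost.

50 hops' cost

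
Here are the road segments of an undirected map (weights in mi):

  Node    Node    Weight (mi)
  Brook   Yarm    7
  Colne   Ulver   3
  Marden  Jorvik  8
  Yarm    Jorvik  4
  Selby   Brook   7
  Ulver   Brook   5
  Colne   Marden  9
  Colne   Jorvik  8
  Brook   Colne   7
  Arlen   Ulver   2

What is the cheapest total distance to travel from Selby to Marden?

Compare a few routes:
Selby - Brook - Ulver - Colne - Marden: 7+5+3+9 = 24
Selby - Brook - Colne - Marden: 7+7+9 = 23
Cheapest is Selby - Brook - Colne - Marden at 23 mi.

23 mi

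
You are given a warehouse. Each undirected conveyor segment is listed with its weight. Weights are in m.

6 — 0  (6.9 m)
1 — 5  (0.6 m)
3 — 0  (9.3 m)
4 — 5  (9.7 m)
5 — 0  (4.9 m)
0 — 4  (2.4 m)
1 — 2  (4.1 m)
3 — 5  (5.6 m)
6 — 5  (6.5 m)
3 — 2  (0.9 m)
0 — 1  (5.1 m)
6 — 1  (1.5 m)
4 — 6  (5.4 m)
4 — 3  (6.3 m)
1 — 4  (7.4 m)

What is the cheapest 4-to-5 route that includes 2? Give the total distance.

11.9 m

Best 4 to 2: 4–3–2 costing 7.2
Shortest 2→5: 2–1–5 = 4.7
Total via 2: 7.2 + 4.7 = 11.9 m.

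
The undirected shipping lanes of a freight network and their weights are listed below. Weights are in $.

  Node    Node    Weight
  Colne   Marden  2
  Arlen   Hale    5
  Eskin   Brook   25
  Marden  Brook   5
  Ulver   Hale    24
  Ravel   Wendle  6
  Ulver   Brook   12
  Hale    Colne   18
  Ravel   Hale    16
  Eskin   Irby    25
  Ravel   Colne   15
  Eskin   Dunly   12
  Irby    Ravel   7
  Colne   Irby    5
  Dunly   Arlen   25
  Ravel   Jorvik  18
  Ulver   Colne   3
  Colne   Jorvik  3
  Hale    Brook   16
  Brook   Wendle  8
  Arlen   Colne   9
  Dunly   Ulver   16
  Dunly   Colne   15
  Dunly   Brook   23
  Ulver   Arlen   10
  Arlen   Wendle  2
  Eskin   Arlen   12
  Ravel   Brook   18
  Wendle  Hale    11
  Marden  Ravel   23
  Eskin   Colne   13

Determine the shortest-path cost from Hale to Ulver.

Shortest distances from Hale:
Hale: 0
Arlen: 5  (via Hale)
Wendle: 7  (via Arlen)
Ravel: 13  (via Wendle)
Colne: 14  (via Arlen)
Ulver: 15  (via Arlen)
Shortest route: Hale → Arlen → Ulver = $15.

$15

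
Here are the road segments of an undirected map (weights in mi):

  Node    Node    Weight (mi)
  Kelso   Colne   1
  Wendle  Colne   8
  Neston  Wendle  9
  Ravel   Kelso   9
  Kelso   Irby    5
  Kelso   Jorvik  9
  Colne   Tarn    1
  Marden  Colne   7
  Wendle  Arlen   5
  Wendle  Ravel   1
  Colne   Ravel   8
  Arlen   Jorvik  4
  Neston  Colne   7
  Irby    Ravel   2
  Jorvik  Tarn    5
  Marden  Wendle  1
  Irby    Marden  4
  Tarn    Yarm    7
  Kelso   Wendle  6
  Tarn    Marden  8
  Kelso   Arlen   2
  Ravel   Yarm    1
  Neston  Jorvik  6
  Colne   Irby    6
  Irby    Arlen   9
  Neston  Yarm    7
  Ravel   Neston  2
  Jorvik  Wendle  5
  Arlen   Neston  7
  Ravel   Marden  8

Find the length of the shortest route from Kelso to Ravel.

7 mi

Compare a few routes:
Kelso → Ravel: 9 = 9
Kelso → Irby → Ravel: 5+2 = 7
Kelso → Arlen → Wendle → Ravel: 2+5+1 = 8
The minimum is 7 mi via Kelso → Irby → Ravel.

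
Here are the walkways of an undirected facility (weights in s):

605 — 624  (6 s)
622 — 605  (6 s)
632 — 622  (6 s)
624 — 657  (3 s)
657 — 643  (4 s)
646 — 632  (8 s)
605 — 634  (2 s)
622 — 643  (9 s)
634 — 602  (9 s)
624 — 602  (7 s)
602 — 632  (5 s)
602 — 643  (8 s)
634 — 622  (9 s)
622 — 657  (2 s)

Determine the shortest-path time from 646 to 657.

Shortest distances from 646:
646: 0
632: 8  (via 646)
602: 13  (via 632)
622: 14  (via 632)
657: 16  (via 622)
Shortest route: 646–632–622–657 = 16 s.

16 s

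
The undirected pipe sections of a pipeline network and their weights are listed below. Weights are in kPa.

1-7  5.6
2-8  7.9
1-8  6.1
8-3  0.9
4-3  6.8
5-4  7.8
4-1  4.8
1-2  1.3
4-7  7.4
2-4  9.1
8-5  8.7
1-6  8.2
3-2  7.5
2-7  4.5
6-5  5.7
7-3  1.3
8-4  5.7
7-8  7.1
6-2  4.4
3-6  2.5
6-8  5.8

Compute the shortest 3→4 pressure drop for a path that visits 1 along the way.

Shortest 3→1: 3–7–1 = 6.9
Best 1 to 4: 1–4 costing 4.8
Total via 1: 6.9 + 4.8 = 11.7 kPa.

11.7 kPa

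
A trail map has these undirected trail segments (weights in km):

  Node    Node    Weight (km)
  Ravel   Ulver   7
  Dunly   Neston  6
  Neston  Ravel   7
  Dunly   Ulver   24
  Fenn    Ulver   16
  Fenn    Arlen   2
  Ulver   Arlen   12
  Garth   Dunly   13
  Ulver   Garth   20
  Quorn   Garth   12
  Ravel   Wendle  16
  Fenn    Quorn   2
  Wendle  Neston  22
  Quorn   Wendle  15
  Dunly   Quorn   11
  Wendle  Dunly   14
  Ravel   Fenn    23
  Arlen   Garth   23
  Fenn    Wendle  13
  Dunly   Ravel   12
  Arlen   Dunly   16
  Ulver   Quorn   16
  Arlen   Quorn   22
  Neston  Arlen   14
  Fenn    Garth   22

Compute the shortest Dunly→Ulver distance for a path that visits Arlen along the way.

27 km

Shortest Dunly→Arlen: Dunly–Quorn–Fenn–Arlen = 15
Best Arlen to Ulver: Arlen–Ulver costing 12
Total via Arlen: 15 + 12 = 27 km.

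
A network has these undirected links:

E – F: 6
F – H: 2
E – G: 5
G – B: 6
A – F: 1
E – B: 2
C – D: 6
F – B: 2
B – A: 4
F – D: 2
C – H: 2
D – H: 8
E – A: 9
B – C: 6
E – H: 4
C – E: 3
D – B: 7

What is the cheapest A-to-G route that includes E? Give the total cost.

10

Shortest A→E: A → F → B → E = 5
Shortest E→G: E → G = 5
Total via E: 5 + 5 = 10.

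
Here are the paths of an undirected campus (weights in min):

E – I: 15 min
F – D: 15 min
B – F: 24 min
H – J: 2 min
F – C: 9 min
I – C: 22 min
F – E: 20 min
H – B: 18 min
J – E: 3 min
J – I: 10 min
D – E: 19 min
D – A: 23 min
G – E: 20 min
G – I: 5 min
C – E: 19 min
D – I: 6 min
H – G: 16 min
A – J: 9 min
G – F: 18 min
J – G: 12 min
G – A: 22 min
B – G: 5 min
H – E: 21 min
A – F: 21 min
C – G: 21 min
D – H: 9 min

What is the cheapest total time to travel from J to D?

Candidate routes:
J - I - D: 10+6 = 16
J - E - D: 3+19 = 22
J - H - D: 2+9 = 11
The minimum is 11 min via J - H - D.

11 min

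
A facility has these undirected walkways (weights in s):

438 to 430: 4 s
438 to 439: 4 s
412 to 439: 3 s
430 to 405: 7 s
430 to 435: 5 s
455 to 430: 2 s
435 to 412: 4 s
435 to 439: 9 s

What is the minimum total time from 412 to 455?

11 s

Compare a few routes:
412 - 439 - 438 - 430 - 455: 3+4+4+2 = 13
412 - 435 - 430 - 455: 4+5+2 = 11
The minimum is 11 s via 412 - 435 - 430 - 455.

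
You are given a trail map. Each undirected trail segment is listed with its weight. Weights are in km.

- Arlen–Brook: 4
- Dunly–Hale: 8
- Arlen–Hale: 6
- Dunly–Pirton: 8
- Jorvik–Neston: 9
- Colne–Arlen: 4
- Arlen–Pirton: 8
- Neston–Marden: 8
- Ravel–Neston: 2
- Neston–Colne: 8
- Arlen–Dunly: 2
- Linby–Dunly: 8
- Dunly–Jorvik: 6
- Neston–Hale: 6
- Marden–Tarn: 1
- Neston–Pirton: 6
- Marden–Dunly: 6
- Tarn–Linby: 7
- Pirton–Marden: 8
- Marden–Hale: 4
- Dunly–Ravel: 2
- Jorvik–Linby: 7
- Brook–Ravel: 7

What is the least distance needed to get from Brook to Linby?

14 km

Enumerating some paths:
Brook - Arlen - Dunly - Marden - Tarn - Linby: 4+2+6+1+7 = 20
Brook - Arlen - Dunly - Jorvik - Linby: 4+2+6+7 = 19
Brook - Arlen - Dunly - Linby: 4+2+8 = 14
Brook - Ravel - Dunly - Linby: 7+2+8 = 17
Cheapest is Brook - Arlen - Dunly - Linby at 14 km.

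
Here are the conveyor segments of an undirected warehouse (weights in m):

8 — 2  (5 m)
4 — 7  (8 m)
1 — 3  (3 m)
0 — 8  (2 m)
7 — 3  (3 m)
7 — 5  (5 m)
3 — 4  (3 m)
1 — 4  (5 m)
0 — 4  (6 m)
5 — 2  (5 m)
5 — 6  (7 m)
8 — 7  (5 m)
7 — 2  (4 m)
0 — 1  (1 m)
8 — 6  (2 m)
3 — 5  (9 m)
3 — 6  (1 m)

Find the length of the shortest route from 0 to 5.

Candidate routes:
0 → 1 → 3 → 7 → 5: 1+3+3+5 = 12
0 → 1 → 3 → 6 → 5: 1+3+1+7 = 12
0 → 8 → 6 → 5: 2+2+7 = 11
0 → 8 → 2 → 5: 2+5+5 = 12
The minimum is 11 m via 0 → 8 → 6 → 5.

11 m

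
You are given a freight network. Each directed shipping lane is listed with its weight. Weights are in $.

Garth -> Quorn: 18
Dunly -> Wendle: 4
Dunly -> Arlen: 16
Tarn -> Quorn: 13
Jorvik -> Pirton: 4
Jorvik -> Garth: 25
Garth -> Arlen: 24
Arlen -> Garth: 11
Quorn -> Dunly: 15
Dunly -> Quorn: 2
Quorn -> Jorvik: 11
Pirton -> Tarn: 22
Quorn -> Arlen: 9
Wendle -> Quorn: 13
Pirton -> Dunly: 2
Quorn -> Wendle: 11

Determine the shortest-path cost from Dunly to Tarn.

Settle nodes by increasing distance from Dunly:
Dunly: 0
Quorn: 2  (via Dunly)
Wendle: 4  (via Dunly)
Arlen: 11  (via Quorn)
Jorvik: 13  (via Quorn)
Pirton: 17  (via Jorvik)
Garth: 22  (via Arlen)
Tarn: 39  (via Pirton)
Shortest route: Dunly → Quorn → Jorvik → Pirton → Tarn = $39.

$39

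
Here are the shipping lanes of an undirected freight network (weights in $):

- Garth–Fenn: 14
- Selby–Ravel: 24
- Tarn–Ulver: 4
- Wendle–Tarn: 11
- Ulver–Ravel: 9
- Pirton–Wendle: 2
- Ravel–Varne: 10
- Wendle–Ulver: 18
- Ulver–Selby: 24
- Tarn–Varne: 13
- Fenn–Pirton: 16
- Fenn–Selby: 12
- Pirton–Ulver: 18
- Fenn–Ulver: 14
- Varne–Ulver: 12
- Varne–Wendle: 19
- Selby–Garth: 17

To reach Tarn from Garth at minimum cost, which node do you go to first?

Enumerating some paths:
Garth → Selby → Ulver → Tarn: 17+24+4 = 45
Garth → Fenn → Ulver → Tarn: 14+14+4 = 32
Garth → Fenn → Pirton → Wendle → Tarn: 14+16+2+11 = 43
Cheapest is Garth → Fenn → Ulver → Tarn at $32.
So from Garth the first move is to Fenn.

Fenn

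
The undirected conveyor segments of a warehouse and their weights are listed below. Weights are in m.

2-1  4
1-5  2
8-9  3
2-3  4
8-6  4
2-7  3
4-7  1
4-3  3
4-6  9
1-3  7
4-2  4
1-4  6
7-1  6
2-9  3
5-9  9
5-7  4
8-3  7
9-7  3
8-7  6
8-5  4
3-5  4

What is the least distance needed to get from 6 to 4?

9 m

Enumerating some paths:
6 - 8 - 9 - 7 - 4: 4+3+3+1 = 11
6 - 4: 9 = 9
6 - 8 - 7 - 4: 4+6+1 = 11
The minimum is 9 m via 6 - 4.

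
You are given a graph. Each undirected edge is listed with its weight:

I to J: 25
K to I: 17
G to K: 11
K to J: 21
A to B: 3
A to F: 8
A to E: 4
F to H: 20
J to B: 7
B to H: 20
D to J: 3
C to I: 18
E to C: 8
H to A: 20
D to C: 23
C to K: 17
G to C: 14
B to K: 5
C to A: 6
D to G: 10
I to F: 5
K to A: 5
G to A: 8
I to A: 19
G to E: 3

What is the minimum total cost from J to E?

14

Shortest distances from J:
J: 0
D: 3  (via J)
B: 7  (via J)
A: 10  (via B)
K: 12  (via B)
G: 13  (via D)
E: 14  (via A)
Shortest route: J–B–A–E = 14.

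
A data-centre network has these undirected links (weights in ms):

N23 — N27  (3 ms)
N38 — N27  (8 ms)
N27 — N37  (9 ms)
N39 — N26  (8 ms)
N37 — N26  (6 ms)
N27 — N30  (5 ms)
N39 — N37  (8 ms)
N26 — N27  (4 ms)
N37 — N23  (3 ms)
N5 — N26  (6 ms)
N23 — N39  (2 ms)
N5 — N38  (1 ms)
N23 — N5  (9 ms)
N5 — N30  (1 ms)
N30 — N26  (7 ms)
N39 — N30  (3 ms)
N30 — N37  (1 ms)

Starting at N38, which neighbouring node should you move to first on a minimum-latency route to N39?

Candidate routes:
N38–N5–N30–N27–N23–N39: 1+1+5+3+2 = 12
N38–N5–N30–N39: 1+1+3 = 5
N38–N5–N30–N37–N39: 1+1+1+8 = 11
N38–N5–N30–N37–N23–N39: 1+1+1+3+2 = 8
The minimum is 5 ms via N38–N5–N30–N39.
So from N38 the first move is to N5.

N5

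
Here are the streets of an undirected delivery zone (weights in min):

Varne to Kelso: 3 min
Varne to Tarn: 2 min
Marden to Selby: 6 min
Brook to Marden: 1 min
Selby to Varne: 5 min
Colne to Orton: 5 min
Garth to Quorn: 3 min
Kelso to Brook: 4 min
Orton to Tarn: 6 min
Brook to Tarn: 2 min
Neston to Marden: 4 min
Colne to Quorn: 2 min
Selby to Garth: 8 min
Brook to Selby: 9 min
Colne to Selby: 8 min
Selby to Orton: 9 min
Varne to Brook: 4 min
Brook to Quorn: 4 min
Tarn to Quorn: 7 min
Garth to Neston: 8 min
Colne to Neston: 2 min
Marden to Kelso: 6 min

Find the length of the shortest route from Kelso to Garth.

11 min

Candidate routes:
Kelso–Marden–Brook–Quorn–Garth: 6+1+4+3 = 14
Kelso–Brook–Quorn–Garth: 4+4+3 = 11
Cheapest is Kelso–Brook–Quorn–Garth at 11 min.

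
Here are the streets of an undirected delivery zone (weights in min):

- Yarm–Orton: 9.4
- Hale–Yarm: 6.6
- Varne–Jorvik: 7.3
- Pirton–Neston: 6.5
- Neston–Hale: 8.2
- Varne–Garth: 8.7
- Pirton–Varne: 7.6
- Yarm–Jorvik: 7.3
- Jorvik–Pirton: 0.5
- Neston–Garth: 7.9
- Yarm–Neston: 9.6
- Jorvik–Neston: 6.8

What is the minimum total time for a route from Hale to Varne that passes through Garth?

Best Hale to Garth: Hale–Neston–Garth costing 16.1
Best Garth to Varne: Garth–Varne costing 8.7
Total via Garth: 16.1 + 8.7 = 24.8 min.

24.8 min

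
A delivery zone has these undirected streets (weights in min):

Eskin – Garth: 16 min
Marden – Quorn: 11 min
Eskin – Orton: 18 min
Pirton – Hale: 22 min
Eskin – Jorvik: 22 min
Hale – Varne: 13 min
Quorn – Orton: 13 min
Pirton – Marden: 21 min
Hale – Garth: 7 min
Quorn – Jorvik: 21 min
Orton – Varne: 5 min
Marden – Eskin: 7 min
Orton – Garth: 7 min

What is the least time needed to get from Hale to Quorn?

Enumerating some paths:
Hale - Varne - Orton - Quorn: 13+5+13 = 31
Hale - Garth - Eskin - Marden - Quorn: 7+16+7+11 = 41
Hale - Garth - Orton - Quorn: 7+7+13 = 27
Cheapest is Hale - Garth - Orton - Quorn at 27 min.

27 min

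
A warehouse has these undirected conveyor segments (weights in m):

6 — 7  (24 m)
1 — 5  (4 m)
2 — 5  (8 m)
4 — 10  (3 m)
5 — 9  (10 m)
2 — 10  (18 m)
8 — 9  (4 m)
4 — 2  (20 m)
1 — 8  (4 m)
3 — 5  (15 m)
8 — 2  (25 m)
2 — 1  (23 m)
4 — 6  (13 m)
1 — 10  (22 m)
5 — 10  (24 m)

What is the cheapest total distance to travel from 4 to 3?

Compare a few routes:
4 → 2 → 5 → 3: 20+8+15 = 43
4 → 10 → 5 → 3: 3+24+15 = 42
The minimum is 42 m via 4 → 10 → 5 → 3.

42 m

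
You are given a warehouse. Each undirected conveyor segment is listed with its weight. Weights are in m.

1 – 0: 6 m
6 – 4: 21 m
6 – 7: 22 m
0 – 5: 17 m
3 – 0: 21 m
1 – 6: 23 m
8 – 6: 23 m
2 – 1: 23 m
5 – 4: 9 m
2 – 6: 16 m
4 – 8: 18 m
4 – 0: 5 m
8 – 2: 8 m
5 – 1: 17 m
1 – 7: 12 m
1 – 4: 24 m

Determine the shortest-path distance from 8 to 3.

Running Dijkstra from 8:
8: 0
2: 8  (via 8)
4: 18  (via 8)
0: 23  (via 4)
6: 23  (via 8)
5: 27  (via 4)
1: 29  (via 0)
7: 41  (via 1)
3: 44  (via 0)
Shortest route: 8–4–0–3 = 44 m.

44 m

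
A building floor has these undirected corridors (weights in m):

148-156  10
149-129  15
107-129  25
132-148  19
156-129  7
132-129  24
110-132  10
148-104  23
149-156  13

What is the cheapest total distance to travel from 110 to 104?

52 m

Enumerating some paths:
110 → 132 → 148 → 104: 10+19+23 = 52
110 → 132 → 129 → 149 → 156 → 148 → 104: 10+24+15+13+10+23 = 95
110 → 132 → 129 → 156 → 148 → 104: 10+24+7+10+23 = 74
Cheapest is 110 → 132 → 148 → 104 at 52 m.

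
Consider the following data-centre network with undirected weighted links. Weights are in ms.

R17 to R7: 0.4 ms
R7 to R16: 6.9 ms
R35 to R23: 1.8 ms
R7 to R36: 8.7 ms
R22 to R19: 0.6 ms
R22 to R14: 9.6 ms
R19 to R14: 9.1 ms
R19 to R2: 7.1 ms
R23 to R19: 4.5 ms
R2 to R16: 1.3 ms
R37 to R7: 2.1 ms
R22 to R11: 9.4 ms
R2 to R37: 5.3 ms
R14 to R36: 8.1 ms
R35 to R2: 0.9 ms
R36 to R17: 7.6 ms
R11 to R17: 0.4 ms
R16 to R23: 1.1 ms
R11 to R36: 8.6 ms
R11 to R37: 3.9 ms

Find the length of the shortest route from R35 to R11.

Settle nodes by increasing distance from R35:
R35: 0
R2: 0.9  (via R35)
R23: 1.8  (via R35)
R16: 2.2  (via R2)
R37: 6.2  (via R2)
R19: 6.3  (via R23)
R22: 6.9  (via R19)
R7: 8.3  (via R37)
R17: 8.7  (via R7)
R11: 9.1  (via R17)
Shortest route: R35 → R2 → R37 → R7 → R17 → R11 = 9.1 ms.

9.1 ms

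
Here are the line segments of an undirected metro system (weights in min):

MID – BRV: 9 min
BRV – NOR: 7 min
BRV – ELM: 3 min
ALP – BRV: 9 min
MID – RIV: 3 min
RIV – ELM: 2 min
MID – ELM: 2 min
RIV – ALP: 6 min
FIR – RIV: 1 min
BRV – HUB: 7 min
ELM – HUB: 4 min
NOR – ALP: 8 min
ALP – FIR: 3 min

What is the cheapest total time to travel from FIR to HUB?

Running Dijkstra from FIR:
FIR: 0
RIV: 1  (via FIR)
ALP: 3  (via FIR)
ELM: 3  (via RIV)
MID: 4  (via RIV)
BRV: 6  (via ELM)
HUB: 7  (via ELM)
Shortest route: FIR → RIV → ELM → HUB = 7 min.

7 min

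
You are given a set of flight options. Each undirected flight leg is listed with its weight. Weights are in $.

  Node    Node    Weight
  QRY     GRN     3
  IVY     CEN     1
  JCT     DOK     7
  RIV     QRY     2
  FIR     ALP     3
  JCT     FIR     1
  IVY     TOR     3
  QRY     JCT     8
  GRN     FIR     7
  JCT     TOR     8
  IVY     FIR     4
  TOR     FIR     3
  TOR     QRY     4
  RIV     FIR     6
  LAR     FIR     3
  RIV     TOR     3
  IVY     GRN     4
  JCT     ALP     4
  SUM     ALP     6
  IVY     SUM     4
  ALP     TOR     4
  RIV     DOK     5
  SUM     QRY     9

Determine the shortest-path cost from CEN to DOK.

Running Dijkstra from CEN:
CEN: 0
IVY: 1  (via CEN)
TOR: 4  (via IVY)
FIR: 5  (via IVY)
GRN: 5  (via IVY)
SUM: 5  (via IVY)
JCT: 6  (via FIR)
RIV: 7  (via TOR)
LAR: 8  (via FIR)
ALP: 8  (via TOR)
QRY: 8  (via TOR)
DOK: 12  (via RIV)
Shortest route: CEN–IVY–TOR–RIV–DOK = $12.

$12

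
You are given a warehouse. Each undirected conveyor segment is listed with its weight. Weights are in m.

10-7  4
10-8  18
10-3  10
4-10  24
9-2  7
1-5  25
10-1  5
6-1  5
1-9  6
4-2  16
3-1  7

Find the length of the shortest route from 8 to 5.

Candidate routes:
8 → 10 → 4 → 2 → 9 → 1 → 5: 18+24+16+7+6+25 = 96
8 → 10 → 1 → 5: 18+5+25 = 48
8 → 10 → 3 → 1 → 5: 18+10+7+25 = 60
The minimum is 48 m via 8 → 10 → 1 → 5.

48 m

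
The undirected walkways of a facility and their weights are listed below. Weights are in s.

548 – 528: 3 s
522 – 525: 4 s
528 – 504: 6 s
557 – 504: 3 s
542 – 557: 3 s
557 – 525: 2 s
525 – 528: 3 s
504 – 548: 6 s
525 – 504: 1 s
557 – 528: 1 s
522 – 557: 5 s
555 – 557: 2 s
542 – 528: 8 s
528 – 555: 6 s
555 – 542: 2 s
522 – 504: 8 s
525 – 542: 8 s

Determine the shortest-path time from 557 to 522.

5 s

Shortest distances from 557:
557: 0
528: 1  (via 557)
555: 2  (via 557)
525: 2  (via 557)
504: 3  (via 557)
542: 3  (via 557)
548: 4  (via 528)
522: 5  (via 557)
Shortest route: 557 → 522 = 5 s.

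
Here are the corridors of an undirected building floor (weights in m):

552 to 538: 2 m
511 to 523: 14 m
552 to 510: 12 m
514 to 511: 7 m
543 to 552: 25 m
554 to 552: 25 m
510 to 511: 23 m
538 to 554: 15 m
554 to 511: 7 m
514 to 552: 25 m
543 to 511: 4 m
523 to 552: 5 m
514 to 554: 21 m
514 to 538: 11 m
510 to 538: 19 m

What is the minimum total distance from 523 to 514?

18 m

Settle nodes by increasing distance from 523:
523: 0
552: 5  (via 523)
538: 7  (via 552)
511: 14  (via 523)
510: 17  (via 552)
514: 18  (via 538)
Shortest route: 523 → 552 → 538 → 514 = 18 m.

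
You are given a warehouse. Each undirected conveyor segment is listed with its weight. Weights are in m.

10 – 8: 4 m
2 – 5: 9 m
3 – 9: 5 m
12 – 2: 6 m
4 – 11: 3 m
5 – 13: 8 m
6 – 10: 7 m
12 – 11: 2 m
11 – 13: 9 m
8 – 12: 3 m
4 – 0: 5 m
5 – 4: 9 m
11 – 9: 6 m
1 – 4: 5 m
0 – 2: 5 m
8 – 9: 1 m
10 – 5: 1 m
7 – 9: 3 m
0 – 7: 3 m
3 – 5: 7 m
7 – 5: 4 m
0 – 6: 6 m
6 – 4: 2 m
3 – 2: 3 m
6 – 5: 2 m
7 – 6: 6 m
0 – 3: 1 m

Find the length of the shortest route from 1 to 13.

Compare a few routes:
1 → 4 → 11 → 13: 5+3+9 = 17
1 → 4 → 5 → 13: 5+9+8 = 22
Cheapest is 1 → 4 → 11 → 13 at 17 m.

17 m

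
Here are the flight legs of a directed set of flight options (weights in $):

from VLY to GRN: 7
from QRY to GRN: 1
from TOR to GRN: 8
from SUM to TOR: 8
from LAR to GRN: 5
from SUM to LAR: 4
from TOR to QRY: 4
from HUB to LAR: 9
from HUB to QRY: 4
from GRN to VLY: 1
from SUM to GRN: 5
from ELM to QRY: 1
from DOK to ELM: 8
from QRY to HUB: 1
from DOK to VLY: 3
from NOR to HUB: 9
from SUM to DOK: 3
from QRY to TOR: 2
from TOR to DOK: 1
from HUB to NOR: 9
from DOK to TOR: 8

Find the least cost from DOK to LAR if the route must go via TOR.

$22

Shortest DOK→TOR: DOK → TOR = 8
Best TOR to LAR: TOR → QRY → HUB → LAR costing 14
Total via TOR: 8 + 14 = $22.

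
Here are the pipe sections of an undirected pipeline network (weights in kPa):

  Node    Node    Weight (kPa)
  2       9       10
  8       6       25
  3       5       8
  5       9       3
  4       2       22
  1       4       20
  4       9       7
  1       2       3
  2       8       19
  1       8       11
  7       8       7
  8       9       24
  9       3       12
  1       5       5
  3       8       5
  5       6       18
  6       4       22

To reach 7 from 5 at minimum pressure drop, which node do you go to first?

Enumerating some paths:
5 → 1 → 8 → 7: 5+11+7 = 23
5 → 3 → 8 → 7: 8+5+7 = 20
Cheapest is 5 → 3 → 8 → 7 at 20 kPa.
So from 5 the first move is to 3.

3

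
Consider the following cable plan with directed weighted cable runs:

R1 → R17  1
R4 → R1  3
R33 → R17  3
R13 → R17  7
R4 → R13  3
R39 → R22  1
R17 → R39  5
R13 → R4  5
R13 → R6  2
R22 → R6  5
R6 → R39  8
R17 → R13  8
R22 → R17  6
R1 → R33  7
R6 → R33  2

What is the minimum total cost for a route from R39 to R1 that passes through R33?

27

Shortest R39→R33: R39 → R22 → R6 → R33 = 8
Best R33 to R1: R33 → R17 → R13 → R4 → R1 costing 19
Total via R33: 8 + 19 = 27.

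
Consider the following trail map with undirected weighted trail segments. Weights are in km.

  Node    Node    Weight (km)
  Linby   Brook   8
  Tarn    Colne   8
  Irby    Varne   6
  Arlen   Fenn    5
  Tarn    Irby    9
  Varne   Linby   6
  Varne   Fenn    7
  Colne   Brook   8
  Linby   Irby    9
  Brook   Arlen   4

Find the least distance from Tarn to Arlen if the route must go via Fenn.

Shortest Tarn→Fenn: Tarn–Irby–Varne–Fenn = 22
Shortest Fenn→Arlen: Fenn–Arlen = 5
Total via Fenn: 22 + 5 = 27 km.

27 km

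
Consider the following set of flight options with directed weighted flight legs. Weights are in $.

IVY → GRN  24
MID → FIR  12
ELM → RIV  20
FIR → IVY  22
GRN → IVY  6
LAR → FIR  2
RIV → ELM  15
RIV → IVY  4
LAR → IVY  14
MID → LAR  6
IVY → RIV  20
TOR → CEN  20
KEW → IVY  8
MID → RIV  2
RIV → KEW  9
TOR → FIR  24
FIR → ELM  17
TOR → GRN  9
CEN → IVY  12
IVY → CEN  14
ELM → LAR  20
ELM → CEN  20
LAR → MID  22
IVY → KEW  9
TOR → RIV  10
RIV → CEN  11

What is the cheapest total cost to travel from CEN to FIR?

$69

Shortest distances from CEN:
CEN: 0
IVY: 12  (via CEN)
KEW: 21  (via IVY)
RIV: 32  (via IVY)
GRN: 36  (via IVY)
ELM: 47  (via RIV)
LAR: 67  (via ELM)
FIR: 69  (via LAR)
Shortest route: CEN → IVY → RIV → ELM → LAR → FIR = $69.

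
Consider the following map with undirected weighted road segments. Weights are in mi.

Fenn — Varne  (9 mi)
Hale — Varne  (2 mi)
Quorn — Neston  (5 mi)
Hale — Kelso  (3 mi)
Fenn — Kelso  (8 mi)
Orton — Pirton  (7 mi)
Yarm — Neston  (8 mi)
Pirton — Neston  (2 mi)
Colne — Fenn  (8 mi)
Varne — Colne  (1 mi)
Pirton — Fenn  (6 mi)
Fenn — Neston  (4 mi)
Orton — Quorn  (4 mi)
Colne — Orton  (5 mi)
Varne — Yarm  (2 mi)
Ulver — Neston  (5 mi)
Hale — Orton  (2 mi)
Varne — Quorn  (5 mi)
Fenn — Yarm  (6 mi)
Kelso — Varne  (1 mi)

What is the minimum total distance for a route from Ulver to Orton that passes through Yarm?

Best Ulver to Yarm: Ulver–Neston–Yarm costing 13
Best Yarm to Orton: Yarm–Varne–Hale–Orton costing 6
Total via Yarm: 13 + 6 = 19 mi.

19 mi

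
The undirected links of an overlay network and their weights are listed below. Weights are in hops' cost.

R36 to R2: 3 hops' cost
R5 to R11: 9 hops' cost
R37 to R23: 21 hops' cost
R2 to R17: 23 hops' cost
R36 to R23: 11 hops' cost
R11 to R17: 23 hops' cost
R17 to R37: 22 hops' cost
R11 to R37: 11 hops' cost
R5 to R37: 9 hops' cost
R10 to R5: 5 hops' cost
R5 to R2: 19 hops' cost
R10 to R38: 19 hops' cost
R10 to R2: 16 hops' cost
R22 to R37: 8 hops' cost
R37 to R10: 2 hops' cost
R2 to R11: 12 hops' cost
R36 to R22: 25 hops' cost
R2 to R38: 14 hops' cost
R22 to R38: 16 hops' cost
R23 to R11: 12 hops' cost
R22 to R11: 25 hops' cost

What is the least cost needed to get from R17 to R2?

Settle nodes by increasing distance from R17:
R17: 0
R37: 22  (via R17)
R11: 23  (via R17)
R2: 23  (via R17)
Shortest route: R17 → R2 = 23 hops' cost.

23 hops' cost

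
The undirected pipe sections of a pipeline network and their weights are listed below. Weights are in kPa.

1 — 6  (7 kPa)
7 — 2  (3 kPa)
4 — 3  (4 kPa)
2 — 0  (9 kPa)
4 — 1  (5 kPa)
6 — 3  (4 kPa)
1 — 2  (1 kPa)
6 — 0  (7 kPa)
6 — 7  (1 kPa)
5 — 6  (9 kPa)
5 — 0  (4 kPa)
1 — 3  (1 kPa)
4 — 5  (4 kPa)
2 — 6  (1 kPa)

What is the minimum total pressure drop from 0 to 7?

Running Dijkstra from 0:
0: 0
5: 4  (via 0)
6: 7  (via 0)
2: 8  (via 6)
4: 8  (via 5)
7: 8  (via 6)
Shortest route: 0 → 6 → 7 = 8 kPa.

8 kPa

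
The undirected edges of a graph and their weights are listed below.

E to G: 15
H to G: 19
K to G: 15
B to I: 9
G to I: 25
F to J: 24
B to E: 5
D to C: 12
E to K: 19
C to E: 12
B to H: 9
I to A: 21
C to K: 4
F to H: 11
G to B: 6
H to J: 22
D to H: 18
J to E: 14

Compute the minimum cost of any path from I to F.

29

Settle nodes by increasing distance from I:
I: 0
B: 9  (via I)
E: 14  (via B)
G: 15  (via B)
H: 18  (via B)
A: 21  (via I)
C: 26  (via E)
J: 28  (via E)
F: 29  (via H)
Shortest route: I → B → H → F = 29.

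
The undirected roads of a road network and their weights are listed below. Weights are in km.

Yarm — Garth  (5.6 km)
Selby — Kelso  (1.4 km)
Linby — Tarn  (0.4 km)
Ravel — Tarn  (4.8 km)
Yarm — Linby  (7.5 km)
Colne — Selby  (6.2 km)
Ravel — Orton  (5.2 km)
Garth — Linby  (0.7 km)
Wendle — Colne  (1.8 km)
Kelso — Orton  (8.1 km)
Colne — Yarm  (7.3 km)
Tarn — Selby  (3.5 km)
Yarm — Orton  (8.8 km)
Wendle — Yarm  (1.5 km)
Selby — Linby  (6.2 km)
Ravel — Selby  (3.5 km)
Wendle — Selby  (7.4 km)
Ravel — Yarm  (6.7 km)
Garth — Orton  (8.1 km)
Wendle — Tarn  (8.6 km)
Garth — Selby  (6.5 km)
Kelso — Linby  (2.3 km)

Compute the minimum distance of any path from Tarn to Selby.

3.5 km

Running Dijkstra from Tarn:
Tarn: 0
Linby: 0.4  (via Tarn)
Garth: 1.1  (via Linby)
Kelso: 2.7  (via Linby)
Selby: 3.5  (via Tarn)
Shortest route: Tarn → Selby = 3.5 km.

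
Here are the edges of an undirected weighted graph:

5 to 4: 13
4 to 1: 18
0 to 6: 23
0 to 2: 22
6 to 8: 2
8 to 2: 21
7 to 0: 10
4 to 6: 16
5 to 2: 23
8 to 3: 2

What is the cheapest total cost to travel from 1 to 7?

67

Compare a few routes:
1 → 4 → 5 → 2 → 0 → 7: 18+13+23+22+10 = 86
1 → 4 → 6 → 8 → 2 → 0 → 7: 18+16+2+21+22+10 = 89
1 → 4 → 6 → 0 → 7: 18+16+23+10 = 67
Cheapest is 1 → 4 → 6 → 0 → 7 at 67.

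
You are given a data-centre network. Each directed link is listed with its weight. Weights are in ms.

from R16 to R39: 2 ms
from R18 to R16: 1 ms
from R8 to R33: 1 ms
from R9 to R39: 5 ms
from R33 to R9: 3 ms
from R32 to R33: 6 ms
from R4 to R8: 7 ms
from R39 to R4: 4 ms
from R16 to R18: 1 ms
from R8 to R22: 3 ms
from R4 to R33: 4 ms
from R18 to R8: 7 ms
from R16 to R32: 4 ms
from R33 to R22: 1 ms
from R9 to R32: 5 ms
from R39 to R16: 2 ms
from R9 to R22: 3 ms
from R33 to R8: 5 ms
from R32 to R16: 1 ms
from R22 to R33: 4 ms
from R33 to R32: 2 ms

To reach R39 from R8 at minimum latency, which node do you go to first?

R33

Compare a few routes:
R8–R33–R32–R16–R39: 1+2+1+2 = 6
R8–R33–R9–R39: 1+3+5 = 9
Cheapest is R8–R33–R32–R16–R39 at 6 ms.
So from R8 the first move is to R33.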